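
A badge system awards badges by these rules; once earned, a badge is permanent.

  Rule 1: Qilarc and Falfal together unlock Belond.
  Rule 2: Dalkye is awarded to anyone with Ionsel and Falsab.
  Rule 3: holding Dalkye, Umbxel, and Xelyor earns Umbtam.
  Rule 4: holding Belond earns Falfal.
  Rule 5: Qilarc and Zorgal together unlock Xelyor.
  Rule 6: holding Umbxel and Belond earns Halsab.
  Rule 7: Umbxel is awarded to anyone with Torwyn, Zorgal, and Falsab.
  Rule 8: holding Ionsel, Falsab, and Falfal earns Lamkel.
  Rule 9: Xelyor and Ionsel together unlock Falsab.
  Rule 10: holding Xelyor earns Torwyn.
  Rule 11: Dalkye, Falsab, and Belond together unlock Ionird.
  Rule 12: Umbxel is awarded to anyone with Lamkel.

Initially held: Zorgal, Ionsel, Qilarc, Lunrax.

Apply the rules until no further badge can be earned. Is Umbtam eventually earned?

Yes

With Qilarc and Zorgal, Xelyor is earned (Rule 5).
With Xelyor and Ionsel, Falsab is earned (Rule 9).
With Xelyor, Torwyn is earned (Rule 10).
With Ionsel and Falsab, Dalkye is earned (Rule 2).
With Torwyn, Zorgal, and Falsab, Umbxel is earned (Rule 7).
With Dalkye, Umbxel, and Xelyor, Umbtam is earned (Rule 3).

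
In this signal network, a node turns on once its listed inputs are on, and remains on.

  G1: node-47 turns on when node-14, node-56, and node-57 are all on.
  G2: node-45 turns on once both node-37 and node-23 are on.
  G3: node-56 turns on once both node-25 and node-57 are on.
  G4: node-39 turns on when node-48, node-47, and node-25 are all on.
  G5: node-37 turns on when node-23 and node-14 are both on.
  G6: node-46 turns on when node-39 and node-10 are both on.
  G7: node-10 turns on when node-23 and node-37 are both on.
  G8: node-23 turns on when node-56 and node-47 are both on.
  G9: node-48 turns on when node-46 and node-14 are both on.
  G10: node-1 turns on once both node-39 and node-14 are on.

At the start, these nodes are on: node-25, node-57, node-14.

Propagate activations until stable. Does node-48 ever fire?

No

node-48 would need node-46 and node-14 (G9), but node-46 never turns on.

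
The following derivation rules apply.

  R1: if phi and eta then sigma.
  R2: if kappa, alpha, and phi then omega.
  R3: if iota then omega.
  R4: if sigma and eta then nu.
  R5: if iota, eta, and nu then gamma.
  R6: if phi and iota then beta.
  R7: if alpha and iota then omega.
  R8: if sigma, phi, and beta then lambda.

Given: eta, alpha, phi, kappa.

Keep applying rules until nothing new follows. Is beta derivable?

No

beta would need phi and iota (R6), but iota is never established.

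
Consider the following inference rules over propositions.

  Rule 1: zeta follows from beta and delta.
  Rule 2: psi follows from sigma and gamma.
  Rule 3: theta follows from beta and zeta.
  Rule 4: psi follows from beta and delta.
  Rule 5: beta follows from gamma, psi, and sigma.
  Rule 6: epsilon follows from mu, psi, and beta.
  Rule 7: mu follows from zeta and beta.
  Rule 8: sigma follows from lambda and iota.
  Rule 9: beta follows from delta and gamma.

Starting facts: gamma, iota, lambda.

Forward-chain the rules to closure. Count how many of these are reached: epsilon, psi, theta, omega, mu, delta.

1

From lambda and iota, Rule 8 gives sigma.
From sigma and gamma, Rule 2 gives psi.
epsilon would need mu, psi, and beta (Rule 6), but mu is never established.
psi: reached.
theta would need beta and zeta (Rule 3), but zeta is never established.
No rule produces omega, and it is not given.
mu would need zeta and beta (Rule 7), but zeta is never established.
No rule produces delta, and it is not given.
Reached: psi — 1 of the 6.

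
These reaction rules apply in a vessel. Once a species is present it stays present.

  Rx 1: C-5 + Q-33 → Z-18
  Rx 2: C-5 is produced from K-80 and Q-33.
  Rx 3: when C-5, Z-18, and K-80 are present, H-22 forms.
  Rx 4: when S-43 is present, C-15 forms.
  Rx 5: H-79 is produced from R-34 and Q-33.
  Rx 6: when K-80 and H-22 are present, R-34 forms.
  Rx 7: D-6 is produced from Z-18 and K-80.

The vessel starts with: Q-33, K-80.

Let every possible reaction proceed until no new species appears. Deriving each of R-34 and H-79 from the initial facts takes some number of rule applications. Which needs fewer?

R-34

R-34: K-80 and Q-33 present → C-5 forms (Rx 2). C-5 and Q-33 present → Z-18 forms (Rx 1). C-5, Z-18, and K-80 present → H-22 forms (Rx 3). K-80 and H-22 present → R-34 forms (Rx 6). [4 rule applications]
H-79: K-80 and Q-33 present → C-5 forms (Rx 2). C-5 and Q-33 present → Z-18 forms (Rx 1). C-5, Z-18, and K-80 present → H-22 forms (Rx 3). K-80 and H-22 present → R-34 forms (Rx 6). R-34 and Q-33 present → H-79 forms (Rx 5). [5 rule applications]
R-34 needs fewer.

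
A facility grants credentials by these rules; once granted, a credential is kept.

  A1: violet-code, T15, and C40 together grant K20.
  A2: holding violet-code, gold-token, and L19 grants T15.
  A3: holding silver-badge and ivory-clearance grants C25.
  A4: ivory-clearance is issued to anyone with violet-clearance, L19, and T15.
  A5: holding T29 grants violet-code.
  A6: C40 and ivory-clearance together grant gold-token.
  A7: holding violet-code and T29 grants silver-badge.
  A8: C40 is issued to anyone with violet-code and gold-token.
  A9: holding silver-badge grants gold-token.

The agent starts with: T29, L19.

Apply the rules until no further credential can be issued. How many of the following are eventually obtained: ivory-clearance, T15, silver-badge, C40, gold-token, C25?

Holding T29 grants violet-code (A5).
Holding violet-code and T29 grants silver-badge (A7).
Holding silver-badge grants gold-token (A9).
Holding violet-code, gold-token, and L19 grants T15 (A2).
Holding violet-code and gold-token grants C40 (A8).
ivory-clearance would need violet-clearance, L19, and T15 (A4), but violet-clearance is never granted.
T15: reached.
silver-badge: reached.
C40: reached.
gold-token: reached.
C25 would need silver-badge and ivory-clearance (A3), but ivory-clearance is never granted.
Reached: T15, silver-badge, C40, and gold-token — 4 of the 6.

4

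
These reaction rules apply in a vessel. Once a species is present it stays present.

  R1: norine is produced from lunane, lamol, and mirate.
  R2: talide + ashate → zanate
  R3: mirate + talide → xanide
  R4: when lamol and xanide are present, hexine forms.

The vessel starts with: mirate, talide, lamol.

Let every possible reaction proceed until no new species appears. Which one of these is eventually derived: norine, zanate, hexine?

hexine

mirate and talide present → xanide forms (R3).
lamol and xanide present → hexine forms (R4).
zanate would need talide and ashate (R2), but ashate never forms. norine would need lunane, lamol, and mirate (R1), but lunane never forms.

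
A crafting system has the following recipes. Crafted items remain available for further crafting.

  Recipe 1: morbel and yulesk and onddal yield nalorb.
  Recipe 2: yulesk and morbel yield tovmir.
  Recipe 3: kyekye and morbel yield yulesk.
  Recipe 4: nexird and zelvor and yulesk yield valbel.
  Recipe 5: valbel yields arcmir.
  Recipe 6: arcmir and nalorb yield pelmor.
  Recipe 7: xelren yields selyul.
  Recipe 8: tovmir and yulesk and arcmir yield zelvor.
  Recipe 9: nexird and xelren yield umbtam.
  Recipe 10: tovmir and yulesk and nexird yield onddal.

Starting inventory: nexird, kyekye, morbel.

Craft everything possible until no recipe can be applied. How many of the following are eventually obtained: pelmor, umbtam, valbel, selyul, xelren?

pelmor would need arcmir and nalorb (Recipe 6), but arcmir is never obtained.
umbtam would need nexird and xelren (Recipe 9), but xelren is never obtained.
valbel would need nexird, zelvor, and yulesk (Recipe 4), but zelvor is never obtained.
selyul would need xelren (Recipe 7), but xelren is never obtained.
No rule produces xelren, and it is not given.
None of the 5 are reached.

0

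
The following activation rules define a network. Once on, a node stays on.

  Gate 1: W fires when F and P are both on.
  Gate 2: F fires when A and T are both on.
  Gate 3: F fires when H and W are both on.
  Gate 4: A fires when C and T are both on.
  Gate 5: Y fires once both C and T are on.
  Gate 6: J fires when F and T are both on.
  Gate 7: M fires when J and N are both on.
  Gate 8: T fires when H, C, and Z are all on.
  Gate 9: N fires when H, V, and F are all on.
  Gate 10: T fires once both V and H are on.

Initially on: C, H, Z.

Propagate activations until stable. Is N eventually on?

N would need H, V, and F (Gate 9), but V never turns on.

No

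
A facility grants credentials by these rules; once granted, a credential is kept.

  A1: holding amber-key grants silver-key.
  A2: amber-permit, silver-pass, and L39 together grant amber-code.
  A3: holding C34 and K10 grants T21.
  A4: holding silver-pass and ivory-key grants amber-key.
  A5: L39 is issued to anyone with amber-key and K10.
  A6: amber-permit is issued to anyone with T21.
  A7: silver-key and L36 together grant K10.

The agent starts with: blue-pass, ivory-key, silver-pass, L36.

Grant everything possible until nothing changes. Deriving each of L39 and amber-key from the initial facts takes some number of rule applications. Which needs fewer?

amber-key

amber-key: Holding silver-pass and ivory-key grants amber-key (A4). [1 rule application]
L39: Holding silver-pass and ivory-key grants amber-key (A4). Holding amber-key grants silver-key (A1). Holding silver-key and L36 grants K10 (A7). Holding amber-key and K10 grants L39 (A5). [4 rule applications]
amber-key needs fewer.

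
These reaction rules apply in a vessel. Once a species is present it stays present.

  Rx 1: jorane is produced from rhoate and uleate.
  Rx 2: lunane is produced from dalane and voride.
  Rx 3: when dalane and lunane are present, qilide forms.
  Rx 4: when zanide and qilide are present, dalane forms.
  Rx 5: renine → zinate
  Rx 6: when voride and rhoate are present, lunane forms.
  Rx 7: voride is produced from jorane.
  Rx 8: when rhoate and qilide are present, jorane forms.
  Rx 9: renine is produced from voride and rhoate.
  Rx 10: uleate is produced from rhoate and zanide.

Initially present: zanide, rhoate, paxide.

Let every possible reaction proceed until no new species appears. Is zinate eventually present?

Yes

rhoate and zanide present → uleate forms (Rx 10).
rhoate and uleate present → jorane forms (Rx 1).
jorane present → voride forms (Rx 7).
voride and rhoate present → renine forms (Rx 9).
renine present → zinate forms (Rx 5).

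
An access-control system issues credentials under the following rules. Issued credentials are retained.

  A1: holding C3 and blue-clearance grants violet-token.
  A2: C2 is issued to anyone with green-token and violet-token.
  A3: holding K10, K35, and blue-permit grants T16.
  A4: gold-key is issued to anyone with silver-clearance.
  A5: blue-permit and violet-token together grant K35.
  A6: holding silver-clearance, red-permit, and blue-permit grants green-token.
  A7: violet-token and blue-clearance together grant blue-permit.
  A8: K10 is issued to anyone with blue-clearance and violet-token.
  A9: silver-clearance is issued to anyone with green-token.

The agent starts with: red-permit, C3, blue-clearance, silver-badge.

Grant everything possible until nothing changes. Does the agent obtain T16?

Holding C3 and blue-clearance grants violet-token (A1).
Holding blue-clearance and violet-token grants K10 (A8).
Holding violet-token and blue-clearance grants blue-permit (A7).
Holding blue-permit and violet-token grants K35 (A5).
Holding K10, K35, and blue-permit grants T16 (A3).

Yes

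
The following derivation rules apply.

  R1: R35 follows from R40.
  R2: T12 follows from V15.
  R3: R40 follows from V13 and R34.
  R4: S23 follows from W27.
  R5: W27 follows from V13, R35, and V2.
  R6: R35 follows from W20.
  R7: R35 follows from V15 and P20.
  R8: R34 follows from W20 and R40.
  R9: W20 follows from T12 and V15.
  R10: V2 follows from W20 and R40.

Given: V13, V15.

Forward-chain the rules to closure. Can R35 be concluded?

From V15, R2 gives T12.
From T12 and V15, R9 gives W20.
W20 holds, so R35 follows (R6).

Yes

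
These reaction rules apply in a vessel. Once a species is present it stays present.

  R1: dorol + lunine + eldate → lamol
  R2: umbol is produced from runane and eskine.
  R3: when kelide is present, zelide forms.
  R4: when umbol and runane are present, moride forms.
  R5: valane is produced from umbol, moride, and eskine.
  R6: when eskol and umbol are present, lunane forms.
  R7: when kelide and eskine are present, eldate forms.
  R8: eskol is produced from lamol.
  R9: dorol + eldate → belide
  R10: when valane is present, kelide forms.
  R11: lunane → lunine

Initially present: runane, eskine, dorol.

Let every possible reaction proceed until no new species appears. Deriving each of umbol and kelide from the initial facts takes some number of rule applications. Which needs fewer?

umbol: runane and eskine present → umbol forms (R2). [1 rule application]
kelide: runane and eskine present → umbol forms (R2). umbol and runane present → moride forms (R4). umbol, moride, and eskine present → valane forms (R5). valane present → kelide forms (R10). [4 rule applications]
umbol needs fewer.

umbol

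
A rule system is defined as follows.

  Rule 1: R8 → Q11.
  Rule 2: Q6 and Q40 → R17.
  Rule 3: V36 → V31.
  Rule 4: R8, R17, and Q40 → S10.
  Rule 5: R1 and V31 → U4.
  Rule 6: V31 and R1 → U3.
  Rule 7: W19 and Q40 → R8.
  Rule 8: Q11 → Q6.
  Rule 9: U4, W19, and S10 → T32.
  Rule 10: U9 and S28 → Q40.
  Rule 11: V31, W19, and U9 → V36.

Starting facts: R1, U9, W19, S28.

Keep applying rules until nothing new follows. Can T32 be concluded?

T32 would need U4, W19, and S10 (Rule 9), but U4 is never established.

No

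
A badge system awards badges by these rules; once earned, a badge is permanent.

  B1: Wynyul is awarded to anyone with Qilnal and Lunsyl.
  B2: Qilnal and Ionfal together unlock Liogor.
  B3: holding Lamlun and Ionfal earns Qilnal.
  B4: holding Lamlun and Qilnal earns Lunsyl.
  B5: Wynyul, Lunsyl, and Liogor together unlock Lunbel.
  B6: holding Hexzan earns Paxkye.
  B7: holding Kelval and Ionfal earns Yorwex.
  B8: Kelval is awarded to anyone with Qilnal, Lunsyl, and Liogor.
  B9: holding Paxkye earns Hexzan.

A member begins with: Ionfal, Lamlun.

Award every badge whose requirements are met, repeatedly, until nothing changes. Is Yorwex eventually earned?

With Lamlun and Ionfal, Qilnal is earned (B3).
With Qilnal and Ionfal, Liogor is earned (B2).
With Lamlun and Qilnal, Lunsyl is earned (B4).
With Qilnal, Lunsyl, and Liogor, Kelval is earned (B8).
With Kelval and Ionfal, Yorwex is earned (B7).

Yes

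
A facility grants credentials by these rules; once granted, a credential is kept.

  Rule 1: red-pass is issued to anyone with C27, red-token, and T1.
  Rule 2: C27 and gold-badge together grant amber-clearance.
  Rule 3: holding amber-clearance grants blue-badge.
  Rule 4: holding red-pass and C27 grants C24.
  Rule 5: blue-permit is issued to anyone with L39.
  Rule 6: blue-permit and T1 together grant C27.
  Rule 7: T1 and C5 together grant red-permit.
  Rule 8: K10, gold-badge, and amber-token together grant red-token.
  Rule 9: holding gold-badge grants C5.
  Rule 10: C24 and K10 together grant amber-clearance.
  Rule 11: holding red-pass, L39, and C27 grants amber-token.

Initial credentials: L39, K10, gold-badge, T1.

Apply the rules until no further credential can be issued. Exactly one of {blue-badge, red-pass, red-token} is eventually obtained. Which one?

Holding L39 grants blue-permit (Rule 5).
Holding blue-permit and T1 grants C27 (Rule 6).
Holding C27 and gold-badge grants amber-clearance (Rule 2).
Holding amber-clearance grants blue-badge (Rule 3).
red-pass would need C27, red-token, and T1 (Rule 1), but red-token is never granted. red-token would need K10, gold-badge, and amber-token (Rule 8), but amber-token is never granted.

blue-badge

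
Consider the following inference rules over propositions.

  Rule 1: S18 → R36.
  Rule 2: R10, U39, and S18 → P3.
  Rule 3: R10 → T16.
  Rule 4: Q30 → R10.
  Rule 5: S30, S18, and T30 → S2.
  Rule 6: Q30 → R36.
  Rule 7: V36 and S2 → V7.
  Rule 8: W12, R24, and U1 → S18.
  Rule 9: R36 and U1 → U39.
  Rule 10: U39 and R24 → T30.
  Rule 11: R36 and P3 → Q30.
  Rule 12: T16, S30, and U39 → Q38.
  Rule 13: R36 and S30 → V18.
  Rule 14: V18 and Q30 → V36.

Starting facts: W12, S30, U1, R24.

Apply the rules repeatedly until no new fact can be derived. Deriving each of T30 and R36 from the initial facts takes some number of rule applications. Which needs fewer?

R36: From W12, R24, and U1, Rule 8 gives S18. From S18, Rule 1 gives R36. [2 rule applications]
T30: W12, R24, and U1 hold, so S18 follows (Rule 8). S18 holds, so R36 follows (Rule 1). From R36 and U1, Rule 9 gives U39. U39 and R24 hold, so T30 follows (Rule 10). [4 rule applications]
R36 needs fewer.

R36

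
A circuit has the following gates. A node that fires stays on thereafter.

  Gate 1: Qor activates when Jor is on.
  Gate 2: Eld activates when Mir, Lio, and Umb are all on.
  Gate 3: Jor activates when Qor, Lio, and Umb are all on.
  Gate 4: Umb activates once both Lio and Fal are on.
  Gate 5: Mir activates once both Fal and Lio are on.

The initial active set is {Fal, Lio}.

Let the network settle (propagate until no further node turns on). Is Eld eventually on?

Yes

Gate 5: Fal and Lio on → Mir on.
Gate 4: Lio and Fal on → Umb on.
Gate 2: Mir, Lio, and Umb on → Eld on.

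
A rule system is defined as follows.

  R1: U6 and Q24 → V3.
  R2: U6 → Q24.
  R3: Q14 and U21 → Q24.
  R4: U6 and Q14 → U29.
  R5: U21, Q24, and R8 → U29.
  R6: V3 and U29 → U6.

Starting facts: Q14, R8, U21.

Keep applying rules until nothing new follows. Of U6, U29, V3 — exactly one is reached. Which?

U29

From Q14 and U21, R3 gives Q24.
U21, Q24, and R8 hold, so U29 follows (R5).
U6 would need V3 and U29 (R6), but V3 is never established. V3 would need U6 and Q24 (R1), but U6 is never established.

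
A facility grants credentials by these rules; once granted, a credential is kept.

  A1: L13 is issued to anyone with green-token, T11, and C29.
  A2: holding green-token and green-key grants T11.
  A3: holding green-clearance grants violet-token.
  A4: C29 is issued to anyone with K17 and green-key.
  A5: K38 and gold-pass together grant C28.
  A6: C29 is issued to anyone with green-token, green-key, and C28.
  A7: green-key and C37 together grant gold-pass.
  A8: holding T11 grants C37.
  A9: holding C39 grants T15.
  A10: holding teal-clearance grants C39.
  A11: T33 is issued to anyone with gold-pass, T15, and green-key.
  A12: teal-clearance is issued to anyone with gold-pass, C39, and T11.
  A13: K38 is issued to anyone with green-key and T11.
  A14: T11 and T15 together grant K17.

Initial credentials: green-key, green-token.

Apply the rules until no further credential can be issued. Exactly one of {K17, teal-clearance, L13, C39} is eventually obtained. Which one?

L13

Holding green-token and green-key grants T11 (A2).
Holding green-key and T11 grants K38 (A13).
Holding T11 grants C37 (A8).
Holding green-key and C37 grants gold-pass (A7).
Holding K38 and gold-pass grants C28 (A5).
Holding green-token, green-key, and C28 grants C29 (A6).
Holding green-token, T11, and C29 grants L13 (A1).
K17 would need T11 and T15 (A14), but T15 is never granted. C39 would need teal-clearance (A10), but teal-clearance is never granted. teal-clearance would need gold-pass, C39, and T11 (A12), but C39 is never granted.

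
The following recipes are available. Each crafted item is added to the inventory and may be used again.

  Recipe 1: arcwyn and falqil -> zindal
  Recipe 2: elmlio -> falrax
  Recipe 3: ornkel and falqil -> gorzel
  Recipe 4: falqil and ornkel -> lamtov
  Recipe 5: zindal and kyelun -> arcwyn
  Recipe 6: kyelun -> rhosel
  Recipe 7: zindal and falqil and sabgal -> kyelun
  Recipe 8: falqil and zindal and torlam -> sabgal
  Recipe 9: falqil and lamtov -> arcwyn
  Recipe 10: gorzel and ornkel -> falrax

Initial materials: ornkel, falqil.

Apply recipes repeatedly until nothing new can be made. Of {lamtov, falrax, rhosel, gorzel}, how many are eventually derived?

3

Using Recipe 3, ornkel and falqil make gorzel.
Using Recipe 4, falqil and ornkel make lamtov.
Using Recipe 10, gorzel and ornkel make falrax.
lamtov: reached.
falrax: reached.
rhosel would need kyelun (Recipe 6), but kyelun is never obtained.
gorzel: reached.
Reached: lamtov, falrax, and gorzel — 3 of the 4.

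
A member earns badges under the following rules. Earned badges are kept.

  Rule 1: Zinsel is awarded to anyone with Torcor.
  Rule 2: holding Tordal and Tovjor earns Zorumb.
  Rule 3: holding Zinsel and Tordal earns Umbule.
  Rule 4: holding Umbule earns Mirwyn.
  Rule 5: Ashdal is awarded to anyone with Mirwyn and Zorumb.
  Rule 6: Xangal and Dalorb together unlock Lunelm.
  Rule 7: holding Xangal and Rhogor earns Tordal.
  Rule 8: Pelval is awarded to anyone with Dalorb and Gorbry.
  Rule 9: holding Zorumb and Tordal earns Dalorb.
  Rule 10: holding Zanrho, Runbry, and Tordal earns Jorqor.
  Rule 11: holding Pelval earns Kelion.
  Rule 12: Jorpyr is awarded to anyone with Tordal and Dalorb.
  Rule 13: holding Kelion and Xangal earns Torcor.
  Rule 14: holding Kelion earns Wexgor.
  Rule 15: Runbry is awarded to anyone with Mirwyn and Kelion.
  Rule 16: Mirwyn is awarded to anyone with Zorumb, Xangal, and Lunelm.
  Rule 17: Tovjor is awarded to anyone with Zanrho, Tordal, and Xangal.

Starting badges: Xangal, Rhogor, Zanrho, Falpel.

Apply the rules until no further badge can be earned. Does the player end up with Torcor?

No

Torcor would need Kelion and Xangal (Rule 13), but Kelion is never earned.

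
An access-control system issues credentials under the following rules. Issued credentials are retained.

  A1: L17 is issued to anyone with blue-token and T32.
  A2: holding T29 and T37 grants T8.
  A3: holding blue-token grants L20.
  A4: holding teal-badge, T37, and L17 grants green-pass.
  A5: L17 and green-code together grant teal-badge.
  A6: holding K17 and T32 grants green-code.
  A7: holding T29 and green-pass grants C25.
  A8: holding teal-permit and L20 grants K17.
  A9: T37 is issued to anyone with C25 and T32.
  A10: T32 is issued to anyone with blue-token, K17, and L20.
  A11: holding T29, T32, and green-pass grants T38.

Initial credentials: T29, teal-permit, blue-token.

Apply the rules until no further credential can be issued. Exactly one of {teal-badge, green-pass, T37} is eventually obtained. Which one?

Holding blue-token grants L20 (A3).
Holding teal-permit and L20 grants K17 (A8).
Holding blue-token, K17, and L20 grants T32 (A10).
Holding blue-token and T32 grants L17 (A1).
Holding K17 and T32 grants green-code (A6).
Holding L17 and green-code grants teal-badge (A5).
green-pass would need teal-badge, T37, and L17 (A4), but T37 is never granted. T37 would need C25 and T32 (A9), but C25 is never granted.

teal-badge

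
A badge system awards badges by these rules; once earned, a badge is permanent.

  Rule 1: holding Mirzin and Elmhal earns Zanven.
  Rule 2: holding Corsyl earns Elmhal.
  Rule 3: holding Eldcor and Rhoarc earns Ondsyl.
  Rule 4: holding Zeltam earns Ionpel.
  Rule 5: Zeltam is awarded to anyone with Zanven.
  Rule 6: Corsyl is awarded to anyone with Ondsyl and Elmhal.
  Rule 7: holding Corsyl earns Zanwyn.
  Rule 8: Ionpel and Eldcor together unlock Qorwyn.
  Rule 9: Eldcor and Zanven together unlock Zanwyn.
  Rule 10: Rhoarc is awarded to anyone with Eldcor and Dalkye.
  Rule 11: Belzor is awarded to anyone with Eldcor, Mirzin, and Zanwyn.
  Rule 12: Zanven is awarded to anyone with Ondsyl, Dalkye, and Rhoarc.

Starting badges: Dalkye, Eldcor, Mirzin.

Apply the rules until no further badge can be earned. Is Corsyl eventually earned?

Corsyl would need Ondsyl and Elmhal (Rule 6), but Elmhal is never earned.

No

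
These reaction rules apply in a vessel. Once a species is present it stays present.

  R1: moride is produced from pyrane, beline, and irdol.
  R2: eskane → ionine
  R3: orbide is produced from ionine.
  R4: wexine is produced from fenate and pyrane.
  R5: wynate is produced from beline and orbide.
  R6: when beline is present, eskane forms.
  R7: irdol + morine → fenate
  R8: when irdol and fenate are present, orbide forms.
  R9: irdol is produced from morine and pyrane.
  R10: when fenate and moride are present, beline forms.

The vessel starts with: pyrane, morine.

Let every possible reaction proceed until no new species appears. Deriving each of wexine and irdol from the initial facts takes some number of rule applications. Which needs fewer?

irdol

irdol: morine and pyrane present → irdol forms (R9). [1 rule application]
wexine: morine and pyrane present → irdol forms (R9). irdol and morine present → fenate forms (R7). fenate and pyrane present → wexine forms (R4). [3 rule applications]
irdol needs fewer.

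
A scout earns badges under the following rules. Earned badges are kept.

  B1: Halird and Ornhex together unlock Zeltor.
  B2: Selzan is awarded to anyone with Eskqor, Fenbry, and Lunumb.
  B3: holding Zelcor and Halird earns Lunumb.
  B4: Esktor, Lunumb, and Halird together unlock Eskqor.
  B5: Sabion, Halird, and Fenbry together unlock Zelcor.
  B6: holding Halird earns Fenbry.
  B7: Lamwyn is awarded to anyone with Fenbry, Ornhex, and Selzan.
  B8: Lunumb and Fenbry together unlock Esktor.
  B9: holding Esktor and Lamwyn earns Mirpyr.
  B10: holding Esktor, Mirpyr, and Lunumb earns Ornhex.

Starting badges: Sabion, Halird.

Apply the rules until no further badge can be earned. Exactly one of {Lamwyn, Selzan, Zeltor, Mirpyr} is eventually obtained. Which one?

Selzan

With Halird, Fenbry is earned (B6).
With Sabion, Halird, and Fenbry, Zelcor is earned (B5).
With Zelcor and Halird, Lunumb is earned (B3).
With Lunumb and Fenbry, Esktor is earned (B8).
With Esktor, Lunumb, and Halird, Eskqor is earned (B4).
With Eskqor, Fenbry, and Lunumb, Selzan is earned (B2).
Lamwyn would need Fenbry, Ornhex, and Selzan (B7), but Ornhex is never earned. Zeltor would need Halird and Ornhex (B1), but Ornhex is never earned. Mirpyr would need Esktor and Lamwyn (B9), but Lamwyn is never earned.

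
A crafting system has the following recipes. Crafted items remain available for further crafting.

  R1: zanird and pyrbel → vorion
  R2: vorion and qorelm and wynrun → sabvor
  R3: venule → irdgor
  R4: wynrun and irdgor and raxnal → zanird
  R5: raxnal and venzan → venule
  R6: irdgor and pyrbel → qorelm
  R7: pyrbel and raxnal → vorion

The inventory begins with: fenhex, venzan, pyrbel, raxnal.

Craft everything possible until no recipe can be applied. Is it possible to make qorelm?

Yes

Using R5, raxnal and venzan make venule.
venule → irdgor (R3).
irdgor and pyrbel → qorelm (R6).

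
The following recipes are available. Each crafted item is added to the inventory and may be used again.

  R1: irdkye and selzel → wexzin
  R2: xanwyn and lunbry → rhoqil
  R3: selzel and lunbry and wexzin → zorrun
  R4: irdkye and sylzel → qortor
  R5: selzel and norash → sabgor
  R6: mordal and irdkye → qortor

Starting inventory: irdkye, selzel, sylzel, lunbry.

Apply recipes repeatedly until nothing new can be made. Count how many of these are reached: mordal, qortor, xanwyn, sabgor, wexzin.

2

Using R4, irdkye and sylzel make qortor.
irdkye and selzel → wexzin (R1).
No rule produces mordal, and it is not given.
qortor: reached.
No rule produces xanwyn, and it is not given.
sabgor would need selzel and norash (R5), but norash is never obtained.
wexzin: reached.
Reached: qortor and wexzin — 2 of the 5.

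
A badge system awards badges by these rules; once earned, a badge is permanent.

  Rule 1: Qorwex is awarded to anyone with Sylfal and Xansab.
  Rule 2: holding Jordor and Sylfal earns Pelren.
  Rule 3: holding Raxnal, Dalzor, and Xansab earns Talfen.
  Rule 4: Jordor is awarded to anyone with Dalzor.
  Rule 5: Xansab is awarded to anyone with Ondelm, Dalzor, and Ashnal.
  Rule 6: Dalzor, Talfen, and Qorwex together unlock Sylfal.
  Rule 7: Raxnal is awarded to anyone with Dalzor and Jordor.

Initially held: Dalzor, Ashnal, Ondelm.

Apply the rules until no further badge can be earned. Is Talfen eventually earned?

With Ondelm, Dalzor, and Ashnal, Xansab is earned (Rule 5).
With Dalzor, Jordor is earned (Rule 4).
With Dalzor and Jordor, Raxnal is earned (Rule 7).
With Raxnal, Dalzor, and Xansab, Talfen is earned (Rule 3).

Yes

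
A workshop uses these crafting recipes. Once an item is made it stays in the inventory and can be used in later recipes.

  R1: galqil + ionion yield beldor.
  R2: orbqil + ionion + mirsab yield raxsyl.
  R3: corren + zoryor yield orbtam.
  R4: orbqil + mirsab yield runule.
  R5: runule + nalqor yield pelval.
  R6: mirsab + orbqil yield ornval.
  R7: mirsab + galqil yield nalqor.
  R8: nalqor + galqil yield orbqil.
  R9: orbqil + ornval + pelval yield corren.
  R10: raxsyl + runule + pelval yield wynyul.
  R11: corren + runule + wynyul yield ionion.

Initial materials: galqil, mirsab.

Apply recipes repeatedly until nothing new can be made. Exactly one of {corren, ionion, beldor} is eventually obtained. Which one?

Using R7, mirsab and galqil make nalqor.
Using R8, nalqor and galqil make orbqil.
orbqil + mirsab → runule (R4).
Using R6, mirsab and orbqil make ornval.
Using R5, runule and nalqor make pelval.
orbqil + ornval + pelval → corren (R9).
ionion would need corren, runule, and wynyul (R11), but wynyul is never obtained. beldor would need galqil and ionion (R1), but ionion is never obtained.

corren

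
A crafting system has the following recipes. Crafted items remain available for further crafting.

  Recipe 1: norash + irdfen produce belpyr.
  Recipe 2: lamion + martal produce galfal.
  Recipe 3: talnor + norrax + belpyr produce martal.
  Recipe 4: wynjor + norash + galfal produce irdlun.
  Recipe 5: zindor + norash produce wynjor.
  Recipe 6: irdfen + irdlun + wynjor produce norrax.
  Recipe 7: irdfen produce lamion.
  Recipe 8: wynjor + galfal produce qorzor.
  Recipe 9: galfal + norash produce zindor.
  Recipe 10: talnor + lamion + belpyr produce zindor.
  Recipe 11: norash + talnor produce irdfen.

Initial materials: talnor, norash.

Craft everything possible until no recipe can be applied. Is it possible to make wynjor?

Yes

norash + talnor → irdfen (Recipe 11).
norash + irdfen → belpyr (Recipe 1).
Using Recipe 7, irdfen makes lamion.
Using Recipe 10, talnor, lamion, and belpyr make zindor.
zindor + norash → wynjor (Recipe 5).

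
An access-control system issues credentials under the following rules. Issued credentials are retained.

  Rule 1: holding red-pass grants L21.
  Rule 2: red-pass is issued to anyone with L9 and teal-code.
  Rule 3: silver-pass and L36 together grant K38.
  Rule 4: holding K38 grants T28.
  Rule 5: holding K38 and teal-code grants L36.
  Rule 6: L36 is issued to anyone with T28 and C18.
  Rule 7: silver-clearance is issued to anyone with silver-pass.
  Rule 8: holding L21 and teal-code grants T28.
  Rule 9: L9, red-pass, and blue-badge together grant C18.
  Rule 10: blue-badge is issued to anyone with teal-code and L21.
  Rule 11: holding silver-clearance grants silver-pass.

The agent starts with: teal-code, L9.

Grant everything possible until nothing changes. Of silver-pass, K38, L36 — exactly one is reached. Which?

L36

Holding L9 and teal-code grants red-pass (Rule 2).
Holding red-pass grants L21 (Rule 1).
Holding teal-code and L21 grants blue-badge (Rule 10).
Holding L21 and teal-code grants T28 (Rule 8).
Holding L9, red-pass, and blue-badge grants C18 (Rule 9).
Holding T28 and C18 grants L36 (Rule 6).
K38 would need silver-pass and L36 (Rule 3), but silver-pass is never granted. silver-pass would need silver-clearance (Rule 11), but silver-clearance is never granted.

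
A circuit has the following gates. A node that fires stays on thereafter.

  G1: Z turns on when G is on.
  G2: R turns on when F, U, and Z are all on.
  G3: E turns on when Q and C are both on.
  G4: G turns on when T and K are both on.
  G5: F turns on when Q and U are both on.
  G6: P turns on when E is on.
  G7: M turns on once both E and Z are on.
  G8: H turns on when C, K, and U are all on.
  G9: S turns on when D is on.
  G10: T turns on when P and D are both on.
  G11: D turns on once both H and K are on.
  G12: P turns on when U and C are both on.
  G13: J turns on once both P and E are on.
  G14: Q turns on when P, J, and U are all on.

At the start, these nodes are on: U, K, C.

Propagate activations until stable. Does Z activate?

Yes

G12: U and C on → P on.
G8: C, K, and U on → H on.
G11: H and K on → D on.
P and D are on, so T turns on (G10).
T and K are on, so G turns on (G4).
G is on, so Z turns on (G1).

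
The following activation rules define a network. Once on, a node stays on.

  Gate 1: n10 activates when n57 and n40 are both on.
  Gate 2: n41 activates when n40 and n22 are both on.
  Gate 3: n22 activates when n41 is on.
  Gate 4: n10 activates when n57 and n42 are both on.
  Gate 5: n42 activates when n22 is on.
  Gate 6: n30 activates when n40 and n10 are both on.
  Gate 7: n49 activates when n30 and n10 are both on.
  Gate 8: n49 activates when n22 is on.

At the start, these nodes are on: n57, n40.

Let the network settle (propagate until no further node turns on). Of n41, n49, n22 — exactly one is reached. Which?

n49

n57 and n40 are on, so n10 activates (Gate 1).
n40 and n10 are on, so n30 activates (Gate 6).
n30 and n10 are on, so n49 activates (Gate 7).
n22 would need n41 (Gate 3), but n41 never turns on. n41 would need n40 and n22 (Gate 2), but n22 never turns on.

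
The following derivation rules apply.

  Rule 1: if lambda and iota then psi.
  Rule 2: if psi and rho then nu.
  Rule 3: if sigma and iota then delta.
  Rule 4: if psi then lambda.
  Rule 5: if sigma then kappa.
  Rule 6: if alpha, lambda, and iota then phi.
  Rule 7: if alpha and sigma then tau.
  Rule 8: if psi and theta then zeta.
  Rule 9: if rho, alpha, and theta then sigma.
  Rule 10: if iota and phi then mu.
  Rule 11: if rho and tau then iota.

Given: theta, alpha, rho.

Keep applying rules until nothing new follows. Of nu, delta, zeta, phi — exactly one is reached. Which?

rho, alpha, and theta hold, so sigma follows (Rule 9).
From alpha and sigma, Rule 7 gives tau.
rho and tau hold, so iota follows (Rule 11).
From sigma and iota, Rule 3 gives delta.
phi would need alpha, lambda, and iota (Rule 6), but lambda is never established. nu would need psi and rho (Rule 2), but psi is never established. zeta would need psi and theta (Rule 8), but psi is never established.

delta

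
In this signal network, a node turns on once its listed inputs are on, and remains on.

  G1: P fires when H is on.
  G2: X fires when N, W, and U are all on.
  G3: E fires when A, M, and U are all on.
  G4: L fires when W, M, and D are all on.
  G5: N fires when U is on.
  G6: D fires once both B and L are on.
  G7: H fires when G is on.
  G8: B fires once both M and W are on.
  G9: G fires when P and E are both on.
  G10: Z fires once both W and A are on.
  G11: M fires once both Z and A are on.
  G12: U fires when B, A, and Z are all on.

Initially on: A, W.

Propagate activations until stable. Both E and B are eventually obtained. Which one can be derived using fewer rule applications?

B

B: W and A are on, so Z fires (G10). Z and A are on, so M fires (G11). G8: M and W on → B on. [3 rule applications]
E: W and A are on, so Z fires (G10). Z and A are on, so M fires (G11). G8: M and W on → B on. G12: B, A, and Z on → U on. A, M, and U are on, so E fires (G3). [5 rule applications]
B needs fewer.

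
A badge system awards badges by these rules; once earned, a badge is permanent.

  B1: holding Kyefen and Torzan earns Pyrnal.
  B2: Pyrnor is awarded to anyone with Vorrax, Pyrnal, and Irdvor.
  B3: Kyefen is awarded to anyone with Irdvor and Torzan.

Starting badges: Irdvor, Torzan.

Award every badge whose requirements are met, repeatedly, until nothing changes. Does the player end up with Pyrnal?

With Irdvor and Torzan, Kyefen is earned (B3).
With Kyefen and Torzan, Pyrnal is earned (B1).

Yes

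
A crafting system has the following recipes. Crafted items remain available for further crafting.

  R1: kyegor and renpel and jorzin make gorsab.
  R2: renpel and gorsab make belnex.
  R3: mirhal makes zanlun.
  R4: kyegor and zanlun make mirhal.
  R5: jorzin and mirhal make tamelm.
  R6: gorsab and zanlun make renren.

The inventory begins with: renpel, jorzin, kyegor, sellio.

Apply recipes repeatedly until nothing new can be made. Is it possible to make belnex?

Using R1, kyegor, renpel, and jorzin make gorsab.
renpel and gorsab → belnex (R2).

Yes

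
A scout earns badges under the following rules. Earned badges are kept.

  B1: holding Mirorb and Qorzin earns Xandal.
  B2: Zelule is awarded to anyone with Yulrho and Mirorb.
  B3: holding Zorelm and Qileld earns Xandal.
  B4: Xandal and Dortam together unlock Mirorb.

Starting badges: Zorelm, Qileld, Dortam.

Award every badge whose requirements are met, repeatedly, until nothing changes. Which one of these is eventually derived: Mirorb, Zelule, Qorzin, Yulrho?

Mirorb

With Zorelm and Qileld, Xandal is earned (B3).
With Xandal and Dortam, Mirorb is earned (B4).
No rule produces Qorzin, and it is not given. No rule produces Yulrho, and it is not given. Zelule would need Yulrho and Mirorb (B2), but Yulrho is never earned.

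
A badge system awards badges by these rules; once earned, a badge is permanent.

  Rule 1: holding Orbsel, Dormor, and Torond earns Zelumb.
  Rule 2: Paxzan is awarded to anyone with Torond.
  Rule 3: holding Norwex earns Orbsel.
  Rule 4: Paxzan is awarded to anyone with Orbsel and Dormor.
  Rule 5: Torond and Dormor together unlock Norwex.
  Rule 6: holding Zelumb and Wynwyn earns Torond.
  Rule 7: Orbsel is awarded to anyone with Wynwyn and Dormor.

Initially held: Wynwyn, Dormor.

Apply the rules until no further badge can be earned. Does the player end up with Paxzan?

Yes

With Wynwyn and Dormor, Orbsel is earned (Rule 7).
With Orbsel and Dormor, Paxzan is earned (Rule 4).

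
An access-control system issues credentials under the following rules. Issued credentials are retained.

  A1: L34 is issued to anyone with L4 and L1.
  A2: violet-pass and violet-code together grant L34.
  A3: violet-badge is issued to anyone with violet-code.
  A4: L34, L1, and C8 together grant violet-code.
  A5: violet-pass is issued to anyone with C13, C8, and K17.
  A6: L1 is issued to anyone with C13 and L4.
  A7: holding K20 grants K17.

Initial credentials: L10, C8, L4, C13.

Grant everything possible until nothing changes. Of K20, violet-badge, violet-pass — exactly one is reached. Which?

violet-badge

Holding C13 and L4 grants L1 (A6).
Holding L4 and L1 grants L34 (A1).
Holding L34, L1, and C8 grants violet-code (A4).
Holding violet-code grants violet-badge (A3).
violet-pass would need C13, C8, and K17 (A5), but K17 is never granted. No rule produces K20, and it is not given.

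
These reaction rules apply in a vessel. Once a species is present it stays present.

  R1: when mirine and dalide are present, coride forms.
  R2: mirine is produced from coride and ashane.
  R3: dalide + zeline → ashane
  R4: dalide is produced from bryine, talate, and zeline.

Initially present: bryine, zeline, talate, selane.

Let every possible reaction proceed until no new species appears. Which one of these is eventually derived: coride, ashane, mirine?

ashane

bryine, talate, and zeline present → dalide forms (R4).
dalide and zeline present → ashane forms (R3).
coride would need mirine and dalide (R1), but mirine never forms. mirine would need coride and ashane (R2), but coride never forms.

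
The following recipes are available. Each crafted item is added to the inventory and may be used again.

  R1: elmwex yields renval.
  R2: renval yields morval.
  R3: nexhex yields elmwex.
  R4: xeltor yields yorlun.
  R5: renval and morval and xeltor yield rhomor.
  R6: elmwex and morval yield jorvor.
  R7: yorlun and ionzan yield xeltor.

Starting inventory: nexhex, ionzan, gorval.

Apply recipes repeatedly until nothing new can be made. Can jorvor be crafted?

nexhex → elmwex (R3).
elmwex → renval (R1).
Using R2, renval makes morval.
Using R6, elmwex and morval make jorvor.

Yes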